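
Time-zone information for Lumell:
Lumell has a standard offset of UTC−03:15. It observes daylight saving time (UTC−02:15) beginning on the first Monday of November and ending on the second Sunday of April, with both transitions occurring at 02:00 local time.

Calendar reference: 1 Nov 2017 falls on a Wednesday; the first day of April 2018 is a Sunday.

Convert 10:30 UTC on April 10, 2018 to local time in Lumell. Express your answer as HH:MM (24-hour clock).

1 November 2017 is a Wednesday, so the first Monday is November 6.
1 April 2018 is a Sunday, so the first Sunday is April 1 and the second is April 8.
At the standard offset (UTC−03:15), 10:30 UTC − 3h15m = 07:15 Lumell standard time.
The standard-time date in Lumell, April 10, 2018, does not fall between 6 November 2017 and 8 April 2018, so daylight saving is not in effect and Lumell is at UTC−03:15.
10:30 UTC − 3h15m = 07:15 local.

07:15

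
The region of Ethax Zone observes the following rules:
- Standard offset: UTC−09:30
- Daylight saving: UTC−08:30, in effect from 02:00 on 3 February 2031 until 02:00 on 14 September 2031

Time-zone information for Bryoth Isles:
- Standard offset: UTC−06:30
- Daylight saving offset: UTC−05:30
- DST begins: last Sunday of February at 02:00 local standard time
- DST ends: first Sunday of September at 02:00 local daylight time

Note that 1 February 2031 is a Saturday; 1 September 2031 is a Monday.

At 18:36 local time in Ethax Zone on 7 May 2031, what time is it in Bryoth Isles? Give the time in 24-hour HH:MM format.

7 May 2031 falls between 3 February and 14 September, so daylight saving is in effect and Ethax Zone is at UTC−08:30.
18:36 Ethax Zone + 8h30m = 03:06 UTC (rolling into the next day, 8 May 2031).
1 February 2031 is a Saturday, so Sundays fall on 2, 9, 16, 23; the last is February 23.
1 September 2031 is a Monday, so the first Sunday is September 7.
At the standard offset (UTC−06:30), 03:06 UTC − 6h30m = 20:36 Bryoth Isles standard time (rolling into the previous day, 7 May 2031).
The standard-time date in Bryoth Isles, 7 May 2031, falls between 23 February and 7 September, so daylight saving is in effect and Bryoth Isles is at UTC−05:30.
03:06 UTC − 5h30m = 21:36 Bryoth Isles (rolling into the previous day, 7 May 2031).

21:36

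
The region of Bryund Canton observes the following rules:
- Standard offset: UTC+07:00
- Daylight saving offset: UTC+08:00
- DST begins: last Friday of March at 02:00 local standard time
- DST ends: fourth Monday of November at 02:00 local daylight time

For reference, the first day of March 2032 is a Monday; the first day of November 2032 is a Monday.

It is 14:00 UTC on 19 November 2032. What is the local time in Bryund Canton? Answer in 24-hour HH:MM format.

1 March 2032 is a Monday, so Fridays fall on 5, 12, 19, 26; the last is March 26.
1 November 2032 is a Monday, so the first Monday is November 1 and the fourth is November 22.
At the standard offset (UTC+07:00), 14:00 UTC + 7h = 21:00 Bryund Canton standard time.
The standard-time date in Bryund Canton, 19 November 2032, falls between 26 March and 22 November, so daylight saving is in effect and Bryund Canton is at UTC+08:00.
14:00 UTC + 8h = 22:00 local.

22:00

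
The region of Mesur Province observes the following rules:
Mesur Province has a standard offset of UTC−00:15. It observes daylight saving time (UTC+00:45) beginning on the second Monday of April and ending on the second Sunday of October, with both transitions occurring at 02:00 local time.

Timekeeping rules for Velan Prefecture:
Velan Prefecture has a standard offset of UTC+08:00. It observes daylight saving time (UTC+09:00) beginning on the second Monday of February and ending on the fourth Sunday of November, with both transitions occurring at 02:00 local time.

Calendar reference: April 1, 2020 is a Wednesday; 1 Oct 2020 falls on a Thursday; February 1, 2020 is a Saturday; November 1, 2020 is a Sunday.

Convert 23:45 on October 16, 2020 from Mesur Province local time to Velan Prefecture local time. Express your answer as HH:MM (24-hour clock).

1 April 2020 is a Wednesday, so the first Monday is April 6 and the second is April 13.
1 October 2020 is a Thursday, so the first Sunday is October 4 and the second is October 11.
October 16, 2020 does not fall between 13 April and 11 October, so daylight saving is not in effect and Mesur Province is at UTC−00:15.
23:45 Mesur Province + 0h15m = 00:00 UTC (rolling into the next day, 17 October 2020).
1 February 2020 is a Saturday, so the first Monday is February 3 and the second is February 10.
1 November 2020 is a Sunday, so the first Sunday is November 1 and the fourth is November 22.
At the standard offset (UTC+08:00), 00:00 UTC + 8h = 08:00 Velan Prefecture standard time.
Daylight saving runs 10 February – 22 November; the standard-time date in Velan Prefecture, October 17, 2020, is inside that window, so Velan Prefecture is at UTC+09:00.
00:00 UTC + 9h = 09:00 Velan Prefecture.

09:00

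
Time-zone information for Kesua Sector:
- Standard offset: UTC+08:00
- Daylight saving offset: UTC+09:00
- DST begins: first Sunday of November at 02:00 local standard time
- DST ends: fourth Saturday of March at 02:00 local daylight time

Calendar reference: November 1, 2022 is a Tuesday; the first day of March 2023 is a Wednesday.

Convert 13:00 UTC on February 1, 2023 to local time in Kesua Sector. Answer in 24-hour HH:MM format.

1 November 2022 is a Tuesday, so the first Sunday is November 6.
1 March 2023 is a Wednesday, so the first Saturday is March 4 and the fourth is March 25.
At the standard offset (UTC+08:00), 13:00 UTC + 8h = 21:00 Kesua Sector standard time.
Daylight saving runs 6 November 2022 – 25 March 2023; the standard-time date in Kesua Sector, February 1, 2023, is inside that window, so Kesua Sector is at UTC+09:00.
13:00 UTC + 9h = 22:00 local.

22:00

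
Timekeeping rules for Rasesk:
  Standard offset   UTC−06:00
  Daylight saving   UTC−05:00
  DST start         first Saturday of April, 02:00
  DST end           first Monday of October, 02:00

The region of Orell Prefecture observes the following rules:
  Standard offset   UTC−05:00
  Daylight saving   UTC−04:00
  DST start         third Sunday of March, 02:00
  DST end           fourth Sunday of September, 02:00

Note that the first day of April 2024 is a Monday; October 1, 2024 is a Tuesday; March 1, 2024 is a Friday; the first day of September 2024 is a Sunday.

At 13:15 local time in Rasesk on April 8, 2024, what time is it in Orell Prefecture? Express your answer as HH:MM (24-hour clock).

14:15

1 April 2024 is a Monday, so the first Saturday is April 6.
1 October 2024 is a Tuesday, so the first Monday is October 7.
Daylight saving runs 6 April – 7 October; April 8, 2024 is inside that window, so Rasesk is at UTC−05:00.
13:15 Rasesk + 5h = 18:15 UTC.
1 March 2024 is a Friday, so the first Sunday is March 3 and the third is March 17.
1 September 2024 is a Sunday, so the first Sunday is September 1 and the fourth is September 22.
At the standard offset (UTC−05:00), 18:15 UTC − 5h = 13:15 Orell Prefecture standard time.
The standard-time date in Orell Prefecture, April 8, 2024, lies within the daylight-saving period (17 March – 22 September), so Orell Prefecture is on daylight time, UTC−04:00.
18:15 UTC − 4h = 14:15 Orell Prefecture.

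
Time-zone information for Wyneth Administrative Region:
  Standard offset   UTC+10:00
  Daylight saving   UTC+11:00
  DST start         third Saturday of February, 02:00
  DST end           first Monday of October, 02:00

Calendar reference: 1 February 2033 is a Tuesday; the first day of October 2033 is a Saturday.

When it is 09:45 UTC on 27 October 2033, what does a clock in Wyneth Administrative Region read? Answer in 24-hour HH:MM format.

19:45

1 February 2033 is a Tuesday, so the first Saturday is February 5 and the third is February 19.
1 October 2033 is a Saturday, so the first Monday is October 3.
At the standard offset (UTC+10:00), 09:45 UTC + 10h = 19:45 Wyneth Administrative Region standard time.
The standard-time date in Wyneth Administrative Region, 27 October 2033, is outside the daylight-saving period (19 February – 3 October), so Wyneth Administrative Region is on standard time, UTC+10:00.
09:45 UTC + 10h = 19:45 local.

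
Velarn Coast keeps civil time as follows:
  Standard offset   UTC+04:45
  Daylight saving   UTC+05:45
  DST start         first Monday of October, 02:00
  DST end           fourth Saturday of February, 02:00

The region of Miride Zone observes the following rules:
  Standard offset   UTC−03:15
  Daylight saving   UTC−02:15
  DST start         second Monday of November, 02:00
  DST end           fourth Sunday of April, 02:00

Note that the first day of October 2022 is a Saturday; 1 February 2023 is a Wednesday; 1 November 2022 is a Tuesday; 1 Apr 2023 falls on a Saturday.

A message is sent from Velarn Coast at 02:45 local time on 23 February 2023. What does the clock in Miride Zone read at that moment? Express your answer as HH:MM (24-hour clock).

18:45

1 October 2022 is a Saturday, so the first Monday is October 3.
1 February 2023 is a Wednesday, so the first Saturday is February 4 and the fourth is February 25.
Daylight saving runs 3 October 2022 – 25 February 2023; 23 February 2023 is inside that window, so Velarn Coast is at UTC+05:45.
02:45 Velarn Coast − 5h45m = 21:00 UTC (rolling into the previous day, 22 February 2023).
1 November 2022 is a Tuesday, so the first Monday is November 7 and the second is November 14.
1 April 2023 is a Saturday, so the first Sunday is April 2 and the fourth is April 23.
At the standard offset (UTC−03:15), 21:00 UTC − 3h15m = 17:45 Miride Zone standard time.
The standard-time date in Miride Zone, 22 February 2023, lies within the daylight-saving period (14 November 2022 – 23 April 2023), so Miride Zone is on daylight time, UTC−02:15.
21:00 UTC − 2h15m = 18:45 Miride Zone.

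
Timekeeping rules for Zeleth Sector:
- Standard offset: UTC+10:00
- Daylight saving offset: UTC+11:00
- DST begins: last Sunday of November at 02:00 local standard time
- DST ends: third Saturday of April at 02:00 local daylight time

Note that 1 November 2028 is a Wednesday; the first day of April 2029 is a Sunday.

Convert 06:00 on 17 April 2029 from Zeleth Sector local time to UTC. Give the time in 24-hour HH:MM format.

1 November 2028 is a Wednesday, so Sundays fall on 5, 12, 19, 26; the last is November 26.
1 April 2029 is a Sunday, so the first Saturday is April 7 and the third is April 21.
17 April 2029 falls between 26 November 2028 and 21 April 2029, so daylight saving is in effect and Zeleth Sector is at UTC+11:00.
06:00 local − 11h = 19:00 UTC (rolling into the previous day, 16 April 2029).

19:00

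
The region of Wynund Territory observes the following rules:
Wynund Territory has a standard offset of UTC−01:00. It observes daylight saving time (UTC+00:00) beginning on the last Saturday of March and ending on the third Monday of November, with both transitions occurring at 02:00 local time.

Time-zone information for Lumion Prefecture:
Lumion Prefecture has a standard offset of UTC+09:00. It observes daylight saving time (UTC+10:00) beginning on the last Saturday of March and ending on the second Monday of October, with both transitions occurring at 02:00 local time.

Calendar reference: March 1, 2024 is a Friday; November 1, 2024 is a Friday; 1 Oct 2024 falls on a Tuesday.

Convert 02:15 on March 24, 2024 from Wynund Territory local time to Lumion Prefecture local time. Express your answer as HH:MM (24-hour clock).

1 March 2024 is a Friday, so Saturdays fall on 2, 9, 16, 23, 30; the last is March 30.
1 November 2024 is a Friday, so the first Monday is November 4 and the third is November 18.
Daylight saving runs 30 March – 18 November; March 24, 2024 is outside that window, so Wynund Territory is on standard time at UTC−01:00.
02:15 Wynund Territory + 1h = 03:15 UTC.
1 March 2024 is a Friday, so Saturdays fall on 2, 9, 16, 23, 30; the last is March 30.
1 October 2024 is a Tuesday, so the first Monday is October 7 and the second is October 14.
At the standard offset (UTC+09:00), 03:15 UTC + 9h = 12:15 Lumion Prefecture standard time.
The standard-time date in Lumion Prefecture, March 24, 2024, is outside the daylight-saving period (30 March – 14 October), so Lumion Prefecture is on standard time, UTC+09:00.
03:15 UTC + 9h = 12:15 Lumion Prefecture.

12:15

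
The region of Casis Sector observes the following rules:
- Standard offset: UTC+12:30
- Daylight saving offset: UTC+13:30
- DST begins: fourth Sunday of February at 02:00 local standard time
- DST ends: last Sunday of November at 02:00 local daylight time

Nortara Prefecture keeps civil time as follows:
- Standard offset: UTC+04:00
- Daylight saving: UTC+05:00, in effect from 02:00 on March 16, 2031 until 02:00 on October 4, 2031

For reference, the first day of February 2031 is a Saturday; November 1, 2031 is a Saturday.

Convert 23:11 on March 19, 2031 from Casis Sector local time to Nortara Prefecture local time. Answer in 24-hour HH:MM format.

1 February 2031 is a Saturday, so the first Sunday is February 2 and the fourth is February 23.
1 November 2031 is a Saturday, so Sundays fall on 2, 9, 16, 23, 30; the last is November 30.
Daylight saving runs 23 February – 30 November; March 19, 2031 is inside that window, so Casis Sector is at UTC+13:30.
23:11 Casis Sector − 13h30m = 09:41 UTC.
At the standard offset (UTC+04:00), 09:41 UTC + 4h = 13:41 Nortara Prefecture standard time.
The standard-time date in Nortara Prefecture, March 19, 2031, lies within the daylight-saving period (16 March – 4 October), so Nortara Prefecture is on daylight time, UTC+05:00.
09:41 UTC + 5h = 14:41 Nortara Prefecture.

14:41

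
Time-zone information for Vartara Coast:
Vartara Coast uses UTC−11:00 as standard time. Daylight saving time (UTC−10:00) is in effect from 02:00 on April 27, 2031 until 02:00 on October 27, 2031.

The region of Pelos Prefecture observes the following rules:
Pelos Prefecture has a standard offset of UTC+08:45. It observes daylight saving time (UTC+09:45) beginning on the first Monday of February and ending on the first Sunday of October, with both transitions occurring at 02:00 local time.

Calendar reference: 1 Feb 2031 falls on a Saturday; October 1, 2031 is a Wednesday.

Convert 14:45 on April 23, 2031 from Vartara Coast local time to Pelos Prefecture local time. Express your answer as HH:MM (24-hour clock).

11:30

April 23, 2031 does not fall between 27 April and 27 October, so daylight saving is not in effect and Vartara Coast is at UTC−11:00.
14:45 Vartara Coast + 11h = 01:45 UTC (rolling into the next day, 24 April 2031).
1 February 2031 is a Saturday, so the first Monday is February 3.
1 October 2031 is a Wednesday, so the first Sunday is October 5.
At the standard offset (UTC+08:45), 01:45 UTC + 8h45m = 10:30 Pelos Prefecture standard time.
The standard-time date in Pelos Prefecture, April 24, 2031, falls between 3 February and 5 October, so daylight saving is in effect and Pelos Prefecture is at UTC+09:45.
01:45 UTC + 9h45m = 11:30 Pelos Prefecture.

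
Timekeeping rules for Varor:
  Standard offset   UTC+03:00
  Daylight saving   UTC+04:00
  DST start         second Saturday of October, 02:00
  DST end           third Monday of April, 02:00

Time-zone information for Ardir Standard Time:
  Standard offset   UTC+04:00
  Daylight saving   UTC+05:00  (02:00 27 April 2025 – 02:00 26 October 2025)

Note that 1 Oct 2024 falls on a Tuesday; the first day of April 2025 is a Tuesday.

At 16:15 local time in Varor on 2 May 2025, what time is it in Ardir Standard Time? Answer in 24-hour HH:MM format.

1 October 2024 is a Tuesday, so the first Saturday is October 5 and the second is October 12.
1 April 2025 is a Tuesday, so the first Monday is April 7 and the third is April 21.
Daylight saving runs 12 October 2024 – 21 April 2025; 2 May 2025 is outside that window, so Varor is on standard time at UTC+03:00.
16:15 Varor − 3h = 13:15 UTC.
At the standard offset (UTC+04:00), 13:15 UTC + 4h = 17:15 Ardir Standard Time standard time.
The standard-time date in Ardir Standard Time, 2 May 2025, falls between 27 April and 26 October, so daylight saving is in effect and Ardir Standard Time is at UTC+05:00.
13:15 UTC + 5h = 18:15 Ardir Standard Time.

18:15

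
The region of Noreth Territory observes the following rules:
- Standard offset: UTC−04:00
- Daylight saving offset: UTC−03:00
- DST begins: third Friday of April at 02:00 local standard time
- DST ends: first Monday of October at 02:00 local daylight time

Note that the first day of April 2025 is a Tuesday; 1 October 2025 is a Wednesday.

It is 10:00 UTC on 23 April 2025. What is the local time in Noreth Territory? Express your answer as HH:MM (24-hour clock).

1 April 2025 is a Tuesday, so the first Friday is April 4 and the third is April 18.
1 October 2025 is a Wednesday, so the first Monday is October 6.
At the standard offset (UTC−04:00), 10:00 UTC − 4h = 06:00 Noreth Territory standard time.
Daylight saving runs 18 April – 6 October; the standard-time date in Noreth Territory, 23 April 2025, is inside that window, so Noreth Territory is at UTC−03:00.
10:00 UTC − 3h = 07:00 local.

07:00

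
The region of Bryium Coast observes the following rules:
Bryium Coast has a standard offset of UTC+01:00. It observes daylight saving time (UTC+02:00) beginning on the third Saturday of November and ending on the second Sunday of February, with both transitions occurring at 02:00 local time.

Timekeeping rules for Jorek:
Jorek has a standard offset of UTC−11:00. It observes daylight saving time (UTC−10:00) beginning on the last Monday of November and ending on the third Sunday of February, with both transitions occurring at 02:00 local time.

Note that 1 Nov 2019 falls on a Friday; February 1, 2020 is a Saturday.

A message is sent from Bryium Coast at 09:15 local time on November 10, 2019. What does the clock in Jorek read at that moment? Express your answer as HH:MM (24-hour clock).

1 November 2019 is a Friday, so the first Saturday is November 2 and the third is November 16.
1 February 2020 is a Saturday, so the first Sunday is February 2 and the second is February 9.
November 10, 2019 does not fall between 16 November 2019 and 9 February 2020, so daylight saving is not in effect and Bryium Coast is at UTC+01:00.
09:15 Bryium Coast − 1h = 08:15 UTC.
1 November 2019 is a Friday, so Mondays fall on 4, 11, 18, 25; the last is November 25.
1 February 2020 is a Saturday, so the first Sunday is February 2 and the third is February 16.
At the standard offset (UTC−11:00), 08:15 UTC − 11h = 21:15 Jorek standard time (rolling into the previous day, 9 November 2019).
Daylight saving runs 25 November 2019 – 16 February 2020; the standard-time date in Jorek, November 9, 2019, is outside that window, so Jorek is on standard time at UTC−11:00.
08:15 UTC − 11h = 21:15 Jorek (rolling into the previous day, 9 November 2019).

21:15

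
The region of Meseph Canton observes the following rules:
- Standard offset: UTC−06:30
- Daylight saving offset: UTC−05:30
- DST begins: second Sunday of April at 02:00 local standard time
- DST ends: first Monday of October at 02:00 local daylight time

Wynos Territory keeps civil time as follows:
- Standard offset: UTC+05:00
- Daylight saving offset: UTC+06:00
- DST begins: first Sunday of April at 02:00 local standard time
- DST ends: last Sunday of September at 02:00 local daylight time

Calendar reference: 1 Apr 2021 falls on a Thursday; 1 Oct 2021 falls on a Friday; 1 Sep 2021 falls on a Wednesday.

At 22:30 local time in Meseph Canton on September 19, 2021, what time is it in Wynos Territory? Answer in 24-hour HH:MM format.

1 April 2021 is a Thursday, so the first Sunday is April 4 and the second is April 11.
1 October 2021 is a Friday, so the first Monday is October 4.
Daylight saving runs 11 April – 4 October; September 19, 2021 is inside that window, so Meseph Canton is at UTC−05:30.
22:30 Meseph Canton + 5h30m = 04:00 UTC (rolling into the next day, 20 September 2021).
1 April 2021 is a Thursday, so the first Sunday is April 4.
1 September 2021 is a Wednesday, so Sundays fall on 5, 12, 19, 26; the last is September 26.
At the standard offset (UTC+05:00), 04:00 UTC + 5h = 09:00 Wynos Territory standard time.
The standard-time date in Wynos Territory, September 20, 2021, falls between 4 April and 26 September, so daylight saving is in effect and Wynos Territory is at UTC+06:00.
04:00 UTC + 6h = 10:00 Wynos Territory.

10:00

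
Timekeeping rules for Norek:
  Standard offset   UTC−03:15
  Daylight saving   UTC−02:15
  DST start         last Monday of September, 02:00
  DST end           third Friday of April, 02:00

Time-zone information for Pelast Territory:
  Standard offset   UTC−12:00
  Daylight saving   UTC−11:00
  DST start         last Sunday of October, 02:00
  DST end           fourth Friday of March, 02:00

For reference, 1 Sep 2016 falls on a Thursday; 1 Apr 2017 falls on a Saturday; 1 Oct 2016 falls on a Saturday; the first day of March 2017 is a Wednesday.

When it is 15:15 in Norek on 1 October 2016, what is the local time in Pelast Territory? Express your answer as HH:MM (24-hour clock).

05:30

1 September 2016 is a Thursday, so Mondays fall on 5, 12, 19, 26; the last is September 26.
1 April 2017 is a Saturday, so the first Friday is April 7 and the third is April 21.
1 October 2016 falls between 26 September 2016 and 21 April 2017, so daylight saving is in effect and Norek is at UTC−02:15.
15:15 Norek + 2h15m = 17:30 UTC.
1 October 2016 is a Saturday, so Sundays fall on 2, 9, 16, 23, 30; the last is October 30.
1 March 2017 is a Wednesday, so the first Friday is March 3 and the fourth is March 24.
At the standard offset (UTC−12:00), 17:30 UTC − 12h = 05:30 Pelast Territory standard time.
The standard-time date in Pelast Territory, 1 October 2016, does not fall between 30 October 2016 and 24 March 2017, so daylight saving is not in effect and Pelast Territory is at UTC−12:00.
17:30 UTC − 12h = 05:30 Pelast Territory.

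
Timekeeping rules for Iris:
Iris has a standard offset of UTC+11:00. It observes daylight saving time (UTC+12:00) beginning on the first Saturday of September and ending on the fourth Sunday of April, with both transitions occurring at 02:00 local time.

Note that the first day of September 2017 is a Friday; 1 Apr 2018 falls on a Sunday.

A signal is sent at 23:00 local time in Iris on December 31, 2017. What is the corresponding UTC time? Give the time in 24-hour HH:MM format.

1 September 2017 is a Friday, so the first Saturday is September 2.
1 April 2018 is a Sunday, so the first Sunday is April 1 and the fourth is April 22.
December 31, 2017 lies within the daylight-saving period (2 September 2017 – 22 April 2018), so Iris is on daylight time, UTC+12:00.
23:00 local − 12h = 11:00 UTC.

11:00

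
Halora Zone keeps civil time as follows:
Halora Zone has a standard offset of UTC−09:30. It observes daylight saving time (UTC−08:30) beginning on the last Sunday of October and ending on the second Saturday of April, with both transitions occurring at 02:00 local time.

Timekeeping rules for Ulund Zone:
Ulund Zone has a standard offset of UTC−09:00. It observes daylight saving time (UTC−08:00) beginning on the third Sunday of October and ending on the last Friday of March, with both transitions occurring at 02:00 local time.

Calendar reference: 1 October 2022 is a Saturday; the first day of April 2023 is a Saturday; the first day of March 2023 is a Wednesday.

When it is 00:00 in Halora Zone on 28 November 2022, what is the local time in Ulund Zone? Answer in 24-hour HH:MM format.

00:30

1 October 2022 is a Saturday, so Sundays fall on 2, 9, 16, 23, 30; the last is October 30.
1 April 2023 is a Saturday, so the first Saturday is April 1 and the second is April 8.
Daylight saving runs 30 October 2022 – 8 April 2023; 28 November 2022 is inside that window, so Halora Zone is at UTC−08:30.
00:00 Halora Zone + 8h30m = 08:30 UTC.
1 October 2022 is a Saturday, so the first Sunday is October 2 and the third is October 16.
1 March 2023 is a Wednesday, so Fridays fall on 3, 10, 17, 24, 31; the last is March 31.
At the standard offset (UTC−09:00), 08:30 UTC − 9h = 23:30 Ulund Zone standard time (rolling into the previous day, 27 November 2022).
Daylight saving runs 16 October 2022 – 31 March 2023; the standard-time date in Ulund Zone, 27 November 2022, is inside that window, so Ulund Zone is at UTC−08:00.
08:30 UTC − 8h = 00:30 Ulund Zone.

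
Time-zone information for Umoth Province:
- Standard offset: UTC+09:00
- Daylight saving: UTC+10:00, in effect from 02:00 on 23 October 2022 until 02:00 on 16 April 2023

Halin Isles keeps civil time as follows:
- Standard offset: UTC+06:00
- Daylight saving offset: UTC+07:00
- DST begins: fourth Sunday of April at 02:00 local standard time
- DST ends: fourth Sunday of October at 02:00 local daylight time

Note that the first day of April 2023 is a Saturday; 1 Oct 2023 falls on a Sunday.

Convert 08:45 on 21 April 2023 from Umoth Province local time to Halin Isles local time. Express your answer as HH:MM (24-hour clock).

05:45

21 April 2023 does not fall between 23 October 2022 and 16 April 2023, so daylight saving is not in effect and Umoth Province is at UTC+09:00.
08:45 Umoth Province − 9h = 23:45 UTC (rolling into the previous day, 20 April 2023).
1 April 2023 is a Saturday, so the first Sunday is April 2 and the fourth is April 23.
1 October 2023 is a Sunday, so the first Sunday is October 1 and the fourth is October 22.
At the standard offset (UTC+06:00), 23:45 UTC + 6h = 05:45 Halin Isles standard time (rolling into the next day, 21 April 2023).
Daylight saving runs 23 April – 22 October; the standard-time date in Halin Isles, 21 April 2023, is outside that window, so Halin Isles is on standard time at UTC+06:00.
23:45 UTC + 6h = 05:45 Halin Isles (rolling into the next day, 21 April 2023).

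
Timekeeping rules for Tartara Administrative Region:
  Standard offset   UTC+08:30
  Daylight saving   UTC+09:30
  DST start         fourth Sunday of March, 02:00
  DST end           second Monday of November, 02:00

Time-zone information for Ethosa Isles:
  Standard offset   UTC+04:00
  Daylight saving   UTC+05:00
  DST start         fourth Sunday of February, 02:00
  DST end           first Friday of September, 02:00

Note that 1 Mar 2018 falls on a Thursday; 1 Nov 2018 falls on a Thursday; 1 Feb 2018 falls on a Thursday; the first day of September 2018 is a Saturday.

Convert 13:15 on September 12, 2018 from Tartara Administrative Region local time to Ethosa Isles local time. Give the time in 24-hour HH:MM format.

1 March 2018 is a Thursday, so the first Sunday is March 4 and the fourth is March 25.
1 November 2018 is a Thursday, so the first Monday is November 5 and the second is November 12.
September 12, 2018 falls between 25 March and 12 November, so daylight saving is in effect and Tartara Administrative Region is at UTC+09:30.
13:15 Tartara Administrative Region − 9h30m = 03:45 UTC.
1 February 2018 is a Thursday, so the first Sunday is February 4 and the fourth is February 25.
1 September 2018 is a Saturday, so the first Friday is September 7.
At the standard offset (UTC+04:00), 03:45 UTC + 4h = 07:45 Ethosa Isles standard time.
The standard-time date in Ethosa Isles, September 12, 2018, is outside the daylight-saving period (25 February – 7 September), so Ethosa Isles is on standard time, UTC+04:00.
03:45 UTC + 4h = 07:45 Ethosa Isles.

07:45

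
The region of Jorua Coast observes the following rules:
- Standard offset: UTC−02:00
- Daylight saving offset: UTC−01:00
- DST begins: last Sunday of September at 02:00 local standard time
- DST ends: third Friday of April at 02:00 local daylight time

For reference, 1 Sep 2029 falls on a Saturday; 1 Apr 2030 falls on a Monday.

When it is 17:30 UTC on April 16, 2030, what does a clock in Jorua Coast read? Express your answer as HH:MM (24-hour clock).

1 September 2029 is a Saturday, so Sundays fall on 2, 9, 16, 23, 30; the last is September 30.
1 April 2030 is a Monday, so the first Friday is April 5 and the third is April 19.
At the standard offset (UTC−02:00), 17:30 UTC − 2h = 15:30 Jorua Coast standard time.
The standard-time date in Jorua Coast, April 16, 2030, falls between 30 September 2029 and 19 April 2030, so daylight saving is in effect and Jorua Coast is at UTC−01:00.
17:30 UTC − 1h = 16:30 local.

16:30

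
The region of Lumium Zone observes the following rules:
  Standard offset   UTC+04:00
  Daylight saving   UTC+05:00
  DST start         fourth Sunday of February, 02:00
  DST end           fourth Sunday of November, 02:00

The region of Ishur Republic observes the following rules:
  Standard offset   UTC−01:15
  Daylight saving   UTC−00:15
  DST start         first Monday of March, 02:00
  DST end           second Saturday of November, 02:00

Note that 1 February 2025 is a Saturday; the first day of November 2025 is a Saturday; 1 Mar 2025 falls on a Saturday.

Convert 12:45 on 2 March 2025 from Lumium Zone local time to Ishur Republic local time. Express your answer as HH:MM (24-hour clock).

1 February 2025 is a Saturday, so the first Sunday is February 2 and the fourth is February 23.
1 November 2025 is a Saturday, so the first Sunday is November 2 and the fourth is November 23.
2 March 2025 lies within the daylight-saving period (23 February – 23 November), so Lumium Zone is on daylight time, UTC+05:00.
12:45 Lumium Zone − 5h = 07:45 UTC.
1 March 2025 is a Saturday, so the first Monday is March 3.
1 November 2025 is a Saturday, so the first Saturday is November 1 and the second is November 8.
At the standard offset (UTC−01:15), 07:45 UTC − 1h15m = 06:30 Ishur Republic standard time.
Daylight saving runs 3 March – 8 November; the standard-time date in Ishur Republic, 2 March 2025, is outside that window, so Ishur Republic is on standard time at UTC−01:15.
07:45 UTC − 1h15m = 06:30 Ishur Republic.

06:30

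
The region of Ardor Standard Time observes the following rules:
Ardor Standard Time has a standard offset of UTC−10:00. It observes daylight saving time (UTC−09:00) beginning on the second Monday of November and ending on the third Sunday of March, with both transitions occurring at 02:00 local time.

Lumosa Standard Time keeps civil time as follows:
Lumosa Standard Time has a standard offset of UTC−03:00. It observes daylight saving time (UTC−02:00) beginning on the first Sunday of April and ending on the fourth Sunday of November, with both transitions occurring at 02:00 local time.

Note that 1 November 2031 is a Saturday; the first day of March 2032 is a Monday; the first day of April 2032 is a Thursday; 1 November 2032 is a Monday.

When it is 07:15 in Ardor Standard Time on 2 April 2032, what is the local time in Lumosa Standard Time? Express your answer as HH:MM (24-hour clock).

1 November 2031 is a Saturday, so the first Monday is November 3 and the second is November 10.
1 March 2032 is a Monday, so the first Sunday is March 7 and the third is March 21.
2 April 2032 does not fall between 10 November 2031 and 21 March 2032, so daylight saving is not in effect and Ardor Standard Time is at UTC−10:00.
07:15 Ardor Standard Time + 10h = 17:15 UTC.
1 April 2032 is a Thursday, so the first Sunday is April 4.
1 November 2032 is a Monday, so the first Sunday is November 7 and the fourth is November 28.
At the standard offset (UTC−03:00), 17:15 UTC − 3h = 14:15 Lumosa Standard Time standard time.
The standard-time date in Lumosa Standard Time, 2 April 2032, does not fall between 4 April and 28 November, so daylight saving is not in effect and Lumosa Standard Time is at UTC−03:00.
17:15 UTC − 3h = 14:15 Lumosa Standard Time.

14:15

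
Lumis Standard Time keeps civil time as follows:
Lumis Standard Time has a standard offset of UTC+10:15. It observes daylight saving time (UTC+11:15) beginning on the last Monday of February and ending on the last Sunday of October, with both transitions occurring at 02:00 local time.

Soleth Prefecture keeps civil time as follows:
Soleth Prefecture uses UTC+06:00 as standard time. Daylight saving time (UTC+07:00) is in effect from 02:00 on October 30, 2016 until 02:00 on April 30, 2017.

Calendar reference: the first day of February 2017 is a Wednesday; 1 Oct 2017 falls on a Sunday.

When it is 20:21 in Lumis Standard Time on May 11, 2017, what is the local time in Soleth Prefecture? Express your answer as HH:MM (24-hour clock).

15:06

1 February 2017 is a Wednesday, so Mondays fall on 6, 13, 20, 27; the last is February 27.
1 October 2017 is a Sunday, so Sundays fall on 1, 8, 15, 22, 29; the last is October 29.
Daylight saving runs 27 February – 29 October; May 11, 2017 is inside that window, so Lumis Standard Time is at UTC+11:15.
20:21 Lumis Standard Time − 11h15m = 09:06 UTC.
At the standard offset (UTC+06:00), 09:06 UTC + 6h = 15:06 Soleth Prefecture standard time.
The standard-time date in Soleth Prefecture, May 11, 2017, does not fall between 30 October 2016 and 30 April 2017, so daylight saving is not in effect and Soleth Prefecture is at UTC+06:00.
09:06 UTC + 6h = 15:06 Soleth Prefecture.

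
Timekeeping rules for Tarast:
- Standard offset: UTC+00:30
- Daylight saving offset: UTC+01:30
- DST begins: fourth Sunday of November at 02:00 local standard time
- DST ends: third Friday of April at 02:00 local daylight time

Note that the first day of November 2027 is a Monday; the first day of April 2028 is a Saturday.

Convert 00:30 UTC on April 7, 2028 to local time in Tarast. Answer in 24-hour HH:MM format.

1 November 2027 is a Monday, so the first Sunday is November 7 and the fourth is November 28.
1 April 2028 is a Saturday, so the first Friday is April 7 and the third is April 21.
At the standard offset (UTC+00:30), 00:30 UTC + 0h30m = 01:00 Tarast standard time.
The standard-time date in Tarast, April 7, 2028, falls between 28 November 2027 and 21 April 2028, so daylight saving is in effect and Tarast is at UTC+01:30.
00:30 UTC + 1h30m = 02:00 local.

02:00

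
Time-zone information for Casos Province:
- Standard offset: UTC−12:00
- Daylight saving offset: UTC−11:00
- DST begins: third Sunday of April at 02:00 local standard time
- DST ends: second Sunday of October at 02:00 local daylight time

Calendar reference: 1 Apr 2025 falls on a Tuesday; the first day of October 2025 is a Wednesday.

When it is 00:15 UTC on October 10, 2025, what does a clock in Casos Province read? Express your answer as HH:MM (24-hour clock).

1 April 2025 is a Tuesday, so the first Sunday is April 6 and the third is April 20.
1 October 2025 is a Wednesday, so the first Sunday is October 5 and the second is October 12.
At the standard offset (UTC−12:00), 00:15 UTC − 12h = 12:15 Casos Province standard time (rolling into the previous day, 9 October 2025).
The standard-time date in Casos Province, October 9, 2025, lies within the daylight-saving period (20 April – 12 October), so Casos Province is on daylight time, UTC−11:00.
00:15 UTC − 11h = 13:15 local (rolling into the previous day, 9 October 2025).

13:15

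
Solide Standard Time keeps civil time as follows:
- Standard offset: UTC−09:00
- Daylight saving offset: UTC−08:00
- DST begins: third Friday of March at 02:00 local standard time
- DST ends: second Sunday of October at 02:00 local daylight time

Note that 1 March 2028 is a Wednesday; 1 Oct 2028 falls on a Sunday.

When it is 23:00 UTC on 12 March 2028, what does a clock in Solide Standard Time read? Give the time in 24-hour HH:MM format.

14:00

1 March 2028 is a Wednesday, so the first Friday is March 3 and the third is March 17.
1 October 2028 is a Sunday, so the first Sunday is October 1 and the second is October 8.
At the standard offset (UTC−09:00), 23:00 UTC − 9h = 14:00 Solide Standard Time standard time.
The standard-time date in Solide Standard Time, 12 March 2028, does not fall between 17 March and 8 October, so daylight saving is not in effect and Solide Standard Time is at UTC−09:00.
23:00 UTC − 9h = 14:00 local.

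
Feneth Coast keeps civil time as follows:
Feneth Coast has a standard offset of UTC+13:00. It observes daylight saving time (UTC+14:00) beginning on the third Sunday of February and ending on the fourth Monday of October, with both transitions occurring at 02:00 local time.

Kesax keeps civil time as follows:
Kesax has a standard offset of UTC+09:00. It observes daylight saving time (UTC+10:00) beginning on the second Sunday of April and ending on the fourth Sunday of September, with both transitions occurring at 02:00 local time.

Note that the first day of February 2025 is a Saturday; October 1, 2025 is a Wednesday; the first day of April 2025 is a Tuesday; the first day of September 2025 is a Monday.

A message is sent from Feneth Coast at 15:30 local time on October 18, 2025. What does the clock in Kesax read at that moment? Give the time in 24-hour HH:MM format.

10:30

1 February 2025 is a Saturday, so the first Sunday is February 2 and the third is February 16.
1 October 2025 is a Wednesday, so the first Monday is October 6 and the fourth is October 27.
Daylight saving runs 16 February – 27 October; October 18, 2025 is inside that window, so Feneth Coast is at UTC+14:00.
15:30 Feneth Coast − 14h = 01:30 UTC.
1 April 2025 is a Tuesday, so the first Sunday is April 6 and the second is April 13.
1 September 2025 is a Monday, so the first Sunday is September 7 and the fourth is September 28.
At the standard offset (UTC+09:00), 01:30 UTC + 9h = 10:30 Kesax standard time.
Daylight saving runs 13 April – 28 September; the standard-time date in Kesax, October 18, 2025, is outside that window, so Kesax is on standard time at UTC+09:00.
01:30 UTC + 9h = 10:30 Kesax.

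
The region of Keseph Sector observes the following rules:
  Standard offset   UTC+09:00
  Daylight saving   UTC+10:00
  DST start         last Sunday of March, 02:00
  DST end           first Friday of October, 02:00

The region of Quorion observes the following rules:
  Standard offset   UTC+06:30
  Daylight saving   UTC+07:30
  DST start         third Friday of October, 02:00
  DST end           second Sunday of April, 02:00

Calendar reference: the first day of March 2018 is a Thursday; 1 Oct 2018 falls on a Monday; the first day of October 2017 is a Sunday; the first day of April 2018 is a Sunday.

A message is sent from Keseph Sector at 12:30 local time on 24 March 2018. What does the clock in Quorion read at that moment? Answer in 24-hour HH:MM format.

11:00

1 March 2018 is a Thursday, so Sundays fall on 4, 11, 18, 25; the last is March 25.
1 October 2018 is a Monday, so the first Friday is October 5.
Daylight saving runs 25 March – 5 October; 24 March 2018 is outside that window, so Keseph Sector is on standard time at UTC+09:00.
12:30 Keseph Sector − 9h = 03:30 UTC.
1 October 2017 is a Sunday, so the first Friday is October 6 and the third is October 20.
1 April 2018 is a Sunday, so the first Sunday is April 1 and the second is April 8.
At the standard offset (UTC+06:30), 03:30 UTC + 6h30m = 10:00 Quorion standard time.
The standard-time date in Quorion, 24 March 2018, falls between 20 October 2017 and 8 April 2018, so daylight saving is in effect and Quorion is at UTC+07:30.
03:30 UTC + 7h30m = 11:00 Quorion.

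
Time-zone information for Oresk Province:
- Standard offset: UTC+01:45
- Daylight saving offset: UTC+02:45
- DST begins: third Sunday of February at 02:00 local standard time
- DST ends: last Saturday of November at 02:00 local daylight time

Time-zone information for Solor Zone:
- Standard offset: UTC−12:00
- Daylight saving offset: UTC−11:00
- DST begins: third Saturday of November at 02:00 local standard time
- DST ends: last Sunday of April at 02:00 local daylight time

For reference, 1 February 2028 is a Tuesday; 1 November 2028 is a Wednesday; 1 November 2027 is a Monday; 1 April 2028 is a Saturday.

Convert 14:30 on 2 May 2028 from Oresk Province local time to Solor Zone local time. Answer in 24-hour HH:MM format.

23:45

1 February 2028 is a Tuesday, so the first Sunday is February 6 and the third is February 20.
1 November 2028 is a Wednesday, so Saturdays fall on 4, 11, 18, 25; the last is November 25.
Daylight saving runs 20 February – 25 November; 2 May 2028 is inside that window, so Oresk Province is at UTC+02:45.
14:30 Oresk Province − 2h45m = 11:45 UTC.
1 November 2027 is a Monday, so the first Saturday is November 6 and the third is November 20.
1 April 2028 is a Saturday, so Sundays fall on 2, 9, 16, 23, 30; the last is April 30.
At the standard offset (UTC−12:00), 11:45 UTC − 12h = 23:45 Solor Zone standard time (rolling into the previous day, 1 May 2028).
The standard-time date in Solor Zone, 1 May 2028, does not fall between 20 November 2027 and 30 April 2028, so daylight saving is not in effect and Solor Zone is at UTC−12:00.
11:45 UTC − 12h = 23:45 Solor Zone (rolling into the previous day, 1 May 2028).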